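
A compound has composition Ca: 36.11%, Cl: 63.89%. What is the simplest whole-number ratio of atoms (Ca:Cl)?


Assume 100 g of compound, divide each mass% by atomic mass to get moles, then normalize by the smallest to get a raw atom ratio.
Moles per 100 g: Ca: 36.11/40.078 = 0.901, Cl: 63.89/35.453 = 1.8021
Raw ratio (divide by min = 0.901): Ca: 1.0, Cl: 2.0
Multiply by 1 to clear fractions: Ca: 1.0 ~= 1, Cl: 2.0 ~= 2
Reduce by GCD to get the simplest whole-number ratio:

1:2


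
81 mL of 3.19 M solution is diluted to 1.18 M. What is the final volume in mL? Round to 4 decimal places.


Dilution: M1*V1 = M2*V2, solve for V2.
V2 = M1*V1 / M2
V2 = 3.19 * 81 / 1.18
V2 = 258.39 / 1.18
V2 = 218.97457627 mL, rounded to 4 dp:

218.9746 mL


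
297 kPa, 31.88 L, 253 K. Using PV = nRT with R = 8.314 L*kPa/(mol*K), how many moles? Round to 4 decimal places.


PV = nRT, solve for n = PV / (RT).
PV = 297 * 31.88 = 9468.36
RT = 8.314 * 253 = 2103.442
n = 9468.36 / 2103.442
n = 4.50136491 mol, rounded to 4 dp:

4.5014 mol


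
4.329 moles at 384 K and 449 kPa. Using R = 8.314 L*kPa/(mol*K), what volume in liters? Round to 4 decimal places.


PV = nRT, solve for V = nRT / P.
nRT = 4.329 * 8.314 * 384 = 13820.6615
V = 13820.6615 / 449
V = 30.7809833 L, rounded to 4 dp:

30.7810 L


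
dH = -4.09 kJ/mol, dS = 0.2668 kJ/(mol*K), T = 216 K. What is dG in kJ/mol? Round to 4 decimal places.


Gibbs: dG = dH - T*dS (consistent units, dS already in kJ/(mol*K)).
T*dS = 216 * 0.2668 = 57.6288
dG = -4.09 - (57.6288)
dG = -61.7188 kJ/mol, rounded to 4 dp:

-61.7188 kJ/mol


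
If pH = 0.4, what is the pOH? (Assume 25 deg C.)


At 25 deg C, pH + pOH = 14.
pOH = 14 - pH = 14 - 0.4
pOH = 13.6:

13.60


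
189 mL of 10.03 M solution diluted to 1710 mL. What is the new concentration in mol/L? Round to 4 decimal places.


Dilution: M1*V1 = M2*V2, solve for M2.
M2 = M1*V1 / V2
M2 = 10.03 * 189 / 1710
M2 = 1895.67 / 1710
M2 = 1.10857895 mol/L, rounded to 4 dp:

1.1086 mol/L


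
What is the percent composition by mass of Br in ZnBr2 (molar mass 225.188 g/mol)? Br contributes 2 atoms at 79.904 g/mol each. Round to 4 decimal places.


pct = 100 * (n_elem * M_elem) / M_total
mass_contribution = 2 * 79.904 = 159.808 g/mol
pct = 100 * 159.808 / 225.188
pct = 70.96648134 %, rounded to 4 dp:

70.9665 %


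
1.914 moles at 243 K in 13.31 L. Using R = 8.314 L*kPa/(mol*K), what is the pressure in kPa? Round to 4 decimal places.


PV = nRT, solve for P = nRT / V.
nRT = 1.914 * 8.314 * 243 = 3866.858
P = 3866.858 / 13.31
P = 290.52276484 kPa, rounded to 4 dp:

290.5228 kPa


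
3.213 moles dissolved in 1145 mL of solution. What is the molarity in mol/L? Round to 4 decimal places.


Convert volume to liters: V_L = V_mL / 1000.
V_L = 1145 / 1000 = 1.145 L
M = n / V_L = 3.213 / 1.145
M = 2.80611354 mol/L, rounded to 4 dp:

2.8061 mol/L


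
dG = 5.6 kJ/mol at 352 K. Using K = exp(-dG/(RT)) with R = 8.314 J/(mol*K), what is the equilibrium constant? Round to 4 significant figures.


dG is in kJ/mol; multiply by 1000 to match R in J/(mol*K).
RT = 8.314 * 352 = 2926.528 J/mol
exponent = -dG*1000 / (RT) = -(5.6*1000) / 2926.528 = -1.9135303
K = exp(-1.9135303)
K = 0.14755854, rounded to 4 significant figures:

0.1476


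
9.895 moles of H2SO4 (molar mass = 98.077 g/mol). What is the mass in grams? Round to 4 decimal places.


mass = n * M
mass = 9.895 * 98.077
mass = 970.471915 g, rounded to 4 dp:

970.4719 g


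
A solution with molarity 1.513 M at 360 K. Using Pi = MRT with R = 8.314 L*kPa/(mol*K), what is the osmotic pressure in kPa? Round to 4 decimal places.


Osmotic pressure (van't Hoff): Pi = M*R*T.
RT = 8.314 * 360 = 2993.04
Pi = 1.513 * 2993.04
Pi = 4528.46952 kPa, rounded to 4 dp:

4528.4695 kPa


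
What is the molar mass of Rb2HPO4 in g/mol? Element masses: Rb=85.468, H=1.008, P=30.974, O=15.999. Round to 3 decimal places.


M = sum(count * atomic_mass) over atoms.
M = 2*85.468 + 1*1.008 + 1*30.974 + 4*15.999
M = 170.936 + 1.008 + 30.974 + 63.996
M = 266.914 g/mol, rounded to 3 dp:

266.914 g/mol


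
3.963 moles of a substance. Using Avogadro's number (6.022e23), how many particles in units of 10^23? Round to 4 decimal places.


N = n * NA, then divide by 1e23 for the requested units.
N / 1e23 = n * 6.022
N / 1e23 = 3.963 * 6.022
N / 1e23 = 23.865186, rounded to 4 dp:

23.8652


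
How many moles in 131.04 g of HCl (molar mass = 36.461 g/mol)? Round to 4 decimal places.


n = mass / M
n = 131.04 / 36.461
n = 3.59397713 mol, rounded to 4 dp:

3.5940 mol


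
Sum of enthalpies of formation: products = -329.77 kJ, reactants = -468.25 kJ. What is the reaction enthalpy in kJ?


dH_rxn = sum(dH_f products) - sum(dH_f reactants)
dH_rxn = -329.77 - (-468.25)
dH_rxn = 138.48 kJ:

138.48 kJ


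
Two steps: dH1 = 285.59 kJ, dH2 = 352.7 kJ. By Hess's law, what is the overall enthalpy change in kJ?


Hess's law: enthalpy is a state function, so add the step enthalpies.
dH_total = dH1 + dH2 = 285.59 + (352.7)
dH_total = 638.29 kJ:

638.29 kJ


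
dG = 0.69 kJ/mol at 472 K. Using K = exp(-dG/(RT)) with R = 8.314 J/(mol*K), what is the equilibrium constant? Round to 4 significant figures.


dG is in kJ/mol; multiply by 1000 to match R in J/(mol*K).
RT = 8.314 * 472 = 3924.208 J/mol
exponent = -dG*1000 / (RT) = -(0.69*1000) / 3924.208 = -0.17583166
K = exp(-0.17583166)
K = 0.83875917, rounded to 4 significant figures:

0.8388


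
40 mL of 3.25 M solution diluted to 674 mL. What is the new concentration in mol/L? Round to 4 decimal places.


Dilution: M1*V1 = M2*V2, solve for M2.
M2 = M1*V1 / V2
M2 = 3.25 * 40 / 674
M2 = 130.0 / 674
M2 = 0.19287834 mol/L, rounded to 4 dp:

0.1929 mol/L


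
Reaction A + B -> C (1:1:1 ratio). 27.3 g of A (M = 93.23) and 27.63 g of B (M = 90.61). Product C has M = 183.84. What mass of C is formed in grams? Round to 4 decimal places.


Find moles of each reactant; the smaller value is the limiting reagent in a 1:1:1 reaction, so moles_C equals moles of the limiter.
n_A = mass_A / M_A = 27.3 / 93.23 = 0.292824 mol
n_B = mass_B / M_B = 27.63 / 90.61 = 0.304933 mol
Limiting reagent: A (smaller), n_limiting = 0.292824 mol
mass_C = n_limiting * M_C = 0.292824 * 183.84
mass_C = 53.83276416 g, rounded to 4 dp:

53.8328 g


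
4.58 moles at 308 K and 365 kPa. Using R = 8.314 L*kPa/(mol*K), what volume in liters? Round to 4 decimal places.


PV = nRT, solve for V = nRT / P.
nRT = 4.58 * 8.314 * 308 = 11728.061
V = 11728.061 / 365
V = 32.13167397 L, rounded to 4 dp:

32.1317 L


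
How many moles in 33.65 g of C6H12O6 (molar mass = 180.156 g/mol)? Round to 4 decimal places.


n = mass / M
n = 33.65 / 180.156
n = 0.18678257 mol, rounded to 4 dp:

0.1868 mol


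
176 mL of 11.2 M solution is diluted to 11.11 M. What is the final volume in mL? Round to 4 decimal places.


Dilution: M1*V1 = M2*V2, solve for V2.
V2 = M1*V1 / M2
V2 = 11.2 * 176 / 11.11
V2 = 1971.2 / 11.11
V2 = 177.42574257 mL, rounded to 4 dp:

177.4257 mL


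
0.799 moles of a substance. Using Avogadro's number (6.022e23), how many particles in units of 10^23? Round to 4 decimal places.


N = n * NA, then divide by 1e23 for the requested units.
N / 1e23 = n * 6.022
N / 1e23 = 0.799 * 6.022
N / 1e23 = 4.811578, rounded to 4 dp:

4.8116


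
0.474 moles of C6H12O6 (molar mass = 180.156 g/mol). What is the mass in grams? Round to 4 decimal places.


mass = n * M
mass = 0.474 * 180.156
mass = 85.393944 g, rounded to 4 dp:

85.3939 g


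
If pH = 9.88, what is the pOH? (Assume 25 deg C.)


At 25 deg C, pH + pOH = 14.
pOH = 14 - pH = 14 - 9.88
pOH = 4.12:

4.12


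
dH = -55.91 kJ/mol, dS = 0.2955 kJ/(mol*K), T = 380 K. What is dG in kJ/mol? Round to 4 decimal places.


Gibbs: dG = dH - T*dS (consistent units, dS already in kJ/(mol*K)).
T*dS = 380 * 0.2955 = 112.29
dG = -55.91 - (112.29)
dG = -168.2 kJ/mol, rounded to 4 dp:

-168.2000 kJ/mol


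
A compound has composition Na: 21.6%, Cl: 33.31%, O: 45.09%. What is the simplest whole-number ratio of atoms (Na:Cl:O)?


Assume 100 g of compound, divide each mass% by atomic mass to get moles, then normalize by the smallest to get a raw atom ratio.
Moles per 100 g: Na: 21.6/22.99 = 0.9395, Cl: 33.31/35.453 = 0.9396, O: 45.09/15.999 = 2.8183
Raw ratio (divide by min = 0.9395): Na: 1.0, Cl: 1.0, O: 3.0
Multiply by 1 to clear fractions: Na: 1.0 ~= 1, Cl: 1.0 ~= 1, O: 3.0 ~= 3
Reduce by GCD to get the simplest whole-number ratio:

1:1:3


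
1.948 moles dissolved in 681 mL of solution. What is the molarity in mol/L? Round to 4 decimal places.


Convert volume to liters: V_L = V_mL / 1000.
V_L = 681 / 1000 = 0.681 L
M = n / V_L = 1.948 / 0.681
M = 2.86049927 mol/L, rounded to 4 dp:

2.8605 mol/L


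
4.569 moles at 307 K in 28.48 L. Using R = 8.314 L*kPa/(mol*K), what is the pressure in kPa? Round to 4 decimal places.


PV = nRT, solve for P = nRT / V.
nRT = 4.569 * 8.314 * 307 = 11661.9065
P = 11661.9065 / 28.48
P = 409.47705407 kPa, rounded to 4 dp:

409.4771 kPa


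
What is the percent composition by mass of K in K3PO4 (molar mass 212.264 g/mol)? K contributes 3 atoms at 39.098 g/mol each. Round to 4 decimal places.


pct = 100 * (n_elem * M_elem) / M_total
mass_contribution = 3 * 39.098 = 117.294 g/mol
pct = 100 * 117.294 / 212.264
pct = 55.25854596 %, rounded to 4 dp:

55.2585 %


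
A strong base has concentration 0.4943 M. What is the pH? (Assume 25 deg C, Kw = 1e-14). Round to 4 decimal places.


A strong base dissociates completely, so [OH-] equals the given concentration.
pOH = -log10([OH-]) = -log10(0.4943) = 0.306009
pH = 14 - pOH = 14 - 0.306009
pH = 13.693991, rounded to 4 dp:

13.6940


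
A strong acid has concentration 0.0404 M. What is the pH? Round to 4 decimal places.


A strong acid dissociates completely, so [H+] equals the given concentration.
pH = -log10([H+]) = -log10(0.0404)
pH = 1.39361863, rounded to 4 dp:

1.3936


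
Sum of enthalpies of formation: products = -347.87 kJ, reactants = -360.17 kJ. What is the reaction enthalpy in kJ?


dH_rxn = sum(dH_f products) - sum(dH_f reactants)
dH_rxn = -347.87 - (-360.17)
dH_rxn = 12.3 kJ:

12.30 kJ


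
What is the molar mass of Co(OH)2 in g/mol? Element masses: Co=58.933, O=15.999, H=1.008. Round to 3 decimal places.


M = sum(count * atomic_mass) over atoms.
M = 1*58.933 + 2*15.999 + 2*1.008
M = 58.933 + 31.998 + 2.016
M = 92.947 g/mol, rounded to 3 dp:

92.947 g/mol


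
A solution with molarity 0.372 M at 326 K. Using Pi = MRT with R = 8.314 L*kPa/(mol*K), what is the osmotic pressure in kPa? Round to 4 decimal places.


Osmotic pressure (van't Hoff): Pi = M*R*T.
RT = 8.314 * 326 = 2710.364
Pi = 0.372 * 2710.364
Pi = 1008.255408 kPa, rounded to 4 dp:

1008.2554 kPa


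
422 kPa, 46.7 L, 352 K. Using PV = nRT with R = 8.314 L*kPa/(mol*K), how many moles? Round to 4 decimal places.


PV = nRT, solve for n = PV / (RT).
PV = 422 * 46.7 = 19707.4
RT = 8.314 * 352 = 2926.528
n = 19707.4 / 2926.528
n = 6.73405483 mol, rounded to 4 dp:

6.7341 mol


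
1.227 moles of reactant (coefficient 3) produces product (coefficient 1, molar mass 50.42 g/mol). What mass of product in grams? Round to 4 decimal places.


Use the coefficient ratio to convert reactant moles to product moles, then multiply by the product's molar mass.
moles_P = moles_R * (coeff_P / coeff_R) = 1.227 * (1/3) = 0.409
mass_P = moles_P * M_P = 0.409 * 50.42
mass_P = 20.62178 g, rounded to 4 dp:

20.6218 g


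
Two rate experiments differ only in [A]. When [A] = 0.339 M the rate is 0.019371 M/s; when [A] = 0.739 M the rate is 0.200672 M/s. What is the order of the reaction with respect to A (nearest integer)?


Rate is proportional to [A]^n, so rate2/rate1 = ([A]2/[A]1)^n. Take logs to solve for n.
rate2/rate1 = 0.200672 / 0.019371 = 10.3594
[A]2/[A]1 = 0.739 / 0.339 = 2.1799
n = ln(10.3594) / ln(2.1799) = 3.0
Nearest integer order:

3


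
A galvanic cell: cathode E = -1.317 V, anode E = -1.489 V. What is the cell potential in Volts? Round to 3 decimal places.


Standard cell potential: E_cell = E_cathode - E_anode.
E_cell = -1.317 - (-1.489)
E_cell = 0.172 V, rounded to 3 dp:

0.172 V


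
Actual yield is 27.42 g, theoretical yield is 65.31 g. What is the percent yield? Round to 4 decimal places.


% yield = 100 * actual / theoretical
% yield = 100 * 27.42 / 65.31
% yield = 41.98438218 %, rounded to 4 dp:

41.9844 %


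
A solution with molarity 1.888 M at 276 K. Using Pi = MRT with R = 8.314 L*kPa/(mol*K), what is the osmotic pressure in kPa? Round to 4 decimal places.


Osmotic pressure (van't Hoff): Pi = M*R*T.
RT = 8.314 * 276 = 2294.664
Pi = 1.888 * 2294.664
Pi = 4332.325632 kPa, rounded to 4 dp:

4332.3256 kPa


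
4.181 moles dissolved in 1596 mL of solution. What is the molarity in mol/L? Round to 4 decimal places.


Convert volume to liters: V_L = V_mL / 1000.
V_L = 1596 / 1000 = 1.596 L
M = n / V_L = 4.181 / 1.596
M = 2.61967419 mol/L, rounded to 4 dp:

2.6197 mol/L


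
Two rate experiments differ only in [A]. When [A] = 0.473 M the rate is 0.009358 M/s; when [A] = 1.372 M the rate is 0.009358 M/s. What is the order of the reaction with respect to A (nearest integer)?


Rate is proportional to [A]^n, so rate2/rate1 = ([A]2/[A]1)^n. Take logs to solve for n.
rate2/rate1 = 0.009358 / 0.009358 = 1.0
[A]2/[A]1 = 1.372 / 0.473 = 2.9006
n = ln(1.0) / ln(2.9006) = 0.0
Nearest integer order:

0


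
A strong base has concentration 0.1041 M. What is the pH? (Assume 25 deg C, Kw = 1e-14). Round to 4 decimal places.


A strong base dissociates completely, so [OH-] equals the given concentration.
pOH = -log10([OH-]) = -log10(0.1041) = 0.982549
pH = 14 - pOH = 14 - 0.982549
pH = 13.017451, rounded to 4 dp:

13.0175


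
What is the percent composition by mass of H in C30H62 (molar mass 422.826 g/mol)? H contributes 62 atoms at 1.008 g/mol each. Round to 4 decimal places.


pct = 100 * (n_elem * M_elem) / M_total
mass_contribution = 62 * 1.008 = 62.496 g/mol
pct = 100 * 62.496 / 422.826
pct = 14.78054803 %, rounded to 4 dp:

14.7805 %


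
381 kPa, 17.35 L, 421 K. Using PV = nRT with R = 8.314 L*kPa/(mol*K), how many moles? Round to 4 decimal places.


PV = nRT, solve for n = PV / (RT).
PV = 381 * 17.35 = 6610.35
RT = 8.314 * 421 = 3500.194
n = 6610.35 / 3500.194
n = 1.88856675 mol, rounded to 4 dp:

1.8886 mol


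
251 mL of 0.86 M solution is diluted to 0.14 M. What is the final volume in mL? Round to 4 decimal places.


Dilution: M1*V1 = M2*V2, solve for V2.
V2 = M1*V1 / M2
V2 = 0.86 * 251 / 0.14
V2 = 215.86 / 0.14
V2 = 1541.85714286 mL, rounded to 4 dp:

1541.8571 mL


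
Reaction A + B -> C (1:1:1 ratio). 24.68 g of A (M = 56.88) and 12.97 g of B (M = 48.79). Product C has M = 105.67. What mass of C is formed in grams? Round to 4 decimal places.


Find moles of each reactant; the smaller value is the limiting reagent in a 1:1:1 reaction, so moles_C equals moles of the limiter.
n_A = mass_A / M_A = 24.68 / 56.88 = 0.433896 mol
n_B = mass_B / M_B = 12.97 / 48.79 = 0.265833 mol
Limiting reagent: B (smaller), n_limiting = 0.265833 mol
mass_C = n_limiting * M_C = 0.265833 * 105.67
mass_C = 28.09057311 g, rounded to 4 dp:

28.0906 g


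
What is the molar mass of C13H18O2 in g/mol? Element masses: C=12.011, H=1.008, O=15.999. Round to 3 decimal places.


M = sum(count * atomic_mass) over atoms.
M = 13*12.011 + 18*1.008 + 2*15.999
M = 156.143 + 18.144 + 31.998
M = 206.285 g/mol, rounded to 3 dp:

206.285 g/mol


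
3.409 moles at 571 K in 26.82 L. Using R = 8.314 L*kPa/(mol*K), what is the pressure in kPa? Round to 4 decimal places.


PV = nRT, solve for P = nRT / V.
nRT = 3.409 * 8.314 * 571 = 16183.5252
P = 16183.5252 / 26.82
P = 603.41257271 kPa, rounded to 4 dp:

603.4126 kPa


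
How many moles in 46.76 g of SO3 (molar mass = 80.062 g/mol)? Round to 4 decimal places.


n = mass / M
n = 46.76 / 80.062
n = 0.58404736 mol, rounded to 4 dp:

0.5840 mol


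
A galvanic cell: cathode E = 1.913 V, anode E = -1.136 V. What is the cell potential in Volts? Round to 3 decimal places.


Standard cell potential: E_cell = E_cathode - E_anode.
E_cell = 1.913 - (-1.136)
E_cell = 3.049 V, rounded to 3 dp:

3.049 V


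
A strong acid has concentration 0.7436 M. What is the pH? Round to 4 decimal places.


A strong acid dissociates completely, so [H+] equals the given concentration.
pH = -log10([H+]) = -log10(0.7436)
pH = 0.12866062, rounded to 4 dp:

0.1287


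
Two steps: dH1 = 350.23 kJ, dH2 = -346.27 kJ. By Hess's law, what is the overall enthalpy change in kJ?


Hess's law: enthalpy is a state function, so add the step enthalpies.
dH_total = dH1 + dH2 = 350.23 + (-346.27)
dH_total = 3.96 kJ:

3.96 kJ


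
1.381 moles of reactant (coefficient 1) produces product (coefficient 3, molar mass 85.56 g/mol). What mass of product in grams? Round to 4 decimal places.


Use the coefficient ratio to convert reactant moles to product moles, then multiply by the product's molar mass.
moles_P = moles_R * (coeff_P / coeff_R) = 1.381 * (3/1) = 4.143
mass_P = moles_P * M_P = 4.143 * 85.56
mass_P = 354.47508 g, rounded to 4 dp:

354.4751 g


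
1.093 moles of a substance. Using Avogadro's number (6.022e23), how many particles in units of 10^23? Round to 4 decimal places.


N = n * NA, then divide by 1e23 for the requested units.
N / 1e23 = n * 6.022
N / 1e23 = 1.093 * 6.022
N / 1e23 = 6.582046, rounded to 4 dp:

6.5820


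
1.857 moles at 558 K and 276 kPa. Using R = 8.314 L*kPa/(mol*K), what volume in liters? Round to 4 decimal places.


PV = nRT, solve for V = nRT / P.
nRT = 1.857 * 8.314 * 558 = 8615.0167
V = 8615.0167 / 276
V = 31.21382862 L, rounded to 4 dp:

31.2138 L


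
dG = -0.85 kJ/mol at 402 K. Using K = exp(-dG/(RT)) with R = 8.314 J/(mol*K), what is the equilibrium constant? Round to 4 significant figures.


dG is in kJ/mol; multiply by 1000 to match R in J/(mol*K).
RT = 8.314 * 402 = 3342.228 J/mol
exponent = -dG*1000 / (RT) = -(-0.85*1000) / 3342.228 = 0.25432137
K = exp(0.25432137)
K = 1.2895862, rounded to 4 significant figures:

1.290


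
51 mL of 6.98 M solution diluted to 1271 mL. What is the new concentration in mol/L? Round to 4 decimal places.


Dilution: M1*V1 = M2*V2, solve for M2.
M2 = M1*V1 / V2
M2 = 6.98 * 51 / 1271
M2 = 355.98 / 1271
M2 = 0.28007868 mol/L, rounded to 4 dp:

0.2801 mol/L


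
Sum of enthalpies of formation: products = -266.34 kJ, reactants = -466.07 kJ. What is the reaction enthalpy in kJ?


dH_rxn = sum(dH_f products) - sum(dH_f reactants)
dH_rxn = -266.34 - (-466.07)
dH_rxn = 199.73 kJ:

199.73 kJ


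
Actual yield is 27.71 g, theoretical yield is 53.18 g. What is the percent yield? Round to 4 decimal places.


% yield = 100 * actual / theoretical
% yield = 100 * 27.71 / 53.18
% yield = 52.10605491 %, rounded to 4 dp:

52.1061 %


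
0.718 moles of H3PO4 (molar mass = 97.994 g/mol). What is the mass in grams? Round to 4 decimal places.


mass = n * M
mass = 0.718 * 97.994
mass = 70.359692 g, rounded to 4 dp:

70.3597 g


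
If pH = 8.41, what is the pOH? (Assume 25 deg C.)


At 25 deg C, pH + pOH = 14.
pOH = 14 - pH = 14 - 8.41
pOH = 5.59:

5.59


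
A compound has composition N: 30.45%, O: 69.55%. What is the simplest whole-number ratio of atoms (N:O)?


Assume 100 g of compound, divide each mass% by atomic mass to get moles, then normalize by the smallest to get a raw atom ratio.
Moles per 100 g: N: 30.45/14.007 = 2.1739, O: 69.55/15.999 = 4.3471
Raw ratio (divide by min = 2.1739): N: 1.0, O: 2.0
Multiply by 1 to clear fractions: N: 1.0 ~= 1, O: 2.0 ~= 2
Reduce by GCD to get the simplest whole-number ratio:

1:2


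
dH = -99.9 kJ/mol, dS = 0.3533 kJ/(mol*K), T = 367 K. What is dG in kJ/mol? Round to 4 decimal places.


Gibbs: dG = dH - T*dS (consistent units, dS already in kJ/(mol*K)).
T*dS = 367 * 0.3533 = 129.6611
dG = -99.9 - (129.6611)
dG = -229.5611 kJ/mol, rounded to 4 dp:

-229.5611 kJ/mol


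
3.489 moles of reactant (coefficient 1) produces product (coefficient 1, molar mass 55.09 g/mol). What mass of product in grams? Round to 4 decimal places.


Use the coefficient ratio to convert reactant moles to product moles, then multiply by the product's molar mass.
moles_P = moles_R * (coeff_P / coeff_R) = 3.489 * (1/1) = 3.489
mass_P = moles_P * M_P = 3.489 * 55.09
mass_P = 192.20901 g, rounded to 4 dp:

192.2090 g


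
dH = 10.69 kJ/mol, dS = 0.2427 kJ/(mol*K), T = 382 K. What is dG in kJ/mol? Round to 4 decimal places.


Gibbs: dG = dH - T*dS (consistent units, dS already in kJ/(mol*K)).
T*dS = 382 * 0.2427 = 92.7114
dG = 10.69 - (92.7114)
dG = -82.0214 kJ/mol, rounded to 4 dp:

-82.0214 kJ/mol


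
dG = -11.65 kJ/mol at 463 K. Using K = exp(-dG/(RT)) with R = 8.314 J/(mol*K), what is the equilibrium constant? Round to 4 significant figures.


dG is in kJ/mol; multiply by 1000 to match R in J/(mol*K).
RT = 8.314 * 463 = 3849.382 J/mol
exponent = -dG*1000 / (RT) = -(-11.65*1000) / 3849.382 = 3.02645983
K = exp(3.02645983)
K = 20.62409, rounded to 4 significant figures:

20.62


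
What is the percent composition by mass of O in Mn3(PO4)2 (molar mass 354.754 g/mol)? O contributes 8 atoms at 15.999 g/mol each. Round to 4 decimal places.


pct = 100 * (n_elem * M_elem) / M_total
mass_contribution = 8 * 15.999 = 127.992 g/mol
pct = 100 * 127.992 / 354.754
pct = 36.07908579 %, rounded to 4 dp:

36.0791 %


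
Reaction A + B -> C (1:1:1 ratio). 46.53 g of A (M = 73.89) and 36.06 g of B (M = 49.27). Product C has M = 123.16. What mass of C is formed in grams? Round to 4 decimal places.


Find moles of each reactant; the smaller value is the limiting reagent in a 1:1:1 reaction, so moles_C equals moles of the limiter.
n_A = mass_A / M_A = 46.53 / 73.89 = 0.62972 mol
n_B = mass_B / M_B = 36.06 / 49.27 = 0.731886 mol
Limiting reagent: A (smaller), n_limiting = 0.62972 mol
mass_C = n_limiting * M_C = 0.62972 * 123.16
mass_C = 77.5563152 g, rounded to 4 dp:

77.5563 g


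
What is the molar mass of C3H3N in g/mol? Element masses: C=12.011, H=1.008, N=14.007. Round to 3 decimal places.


M = sum(count * atomic_mass) over atoms.
M = 3*12.011 + 3*1.008 + 1*14.007
M = 36.033 + 3.024 + 14.007
M = 53.064 g/mol, rounded to 3 dp:

53.064 g/mol


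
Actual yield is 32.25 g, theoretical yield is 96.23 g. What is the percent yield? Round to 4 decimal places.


% yield = 100 * actual / theoretical
% yield = 100 * 32.25 / 96.23
% yield = 33.51345734 %, rounded to 4 dp:

33.5135 %


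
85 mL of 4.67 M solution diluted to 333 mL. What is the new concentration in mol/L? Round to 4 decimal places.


Dilution: M1*V1 = M2*V2, solve for M2.
M2 = M1*V1 / V2
M2 = 4.67 * 85 / 333
M2 = 396.95 / 333
M2 = 1.19204204 mol/L, rounded to 4 dp:

1.1920 mol/L


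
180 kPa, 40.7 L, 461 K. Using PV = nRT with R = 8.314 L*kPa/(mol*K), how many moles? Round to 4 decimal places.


PV = nRT, solve for n = PV / (RT).
PV = 180 * 40.7 = 7326.0
RT = 8.314 * 461 = 3832.754
n = 7326.0 / 3832.754
n = 1.91141931 mol, rounded to 4 dp:

1.9114 mol


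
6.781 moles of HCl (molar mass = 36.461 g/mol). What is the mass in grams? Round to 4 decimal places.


mass = n * M
mass = 6.781 * 36.461
mass = 247.242041 g, rounded to 4 dp:

247.2420 g


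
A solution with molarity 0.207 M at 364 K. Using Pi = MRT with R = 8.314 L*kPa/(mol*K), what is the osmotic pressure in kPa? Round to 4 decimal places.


Osmotic pressure (van't Hoff): Pi = M*R*T.
RT = 8.314 * 364 = 3026.296
Pi = 0.207 * 3026.296
Pi = 626.443272 kPa, rounded to 4 dp:

626.4433 kPa


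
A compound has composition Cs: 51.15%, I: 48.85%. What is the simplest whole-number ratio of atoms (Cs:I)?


Assume 100 g of compound, divide each mass% by atomic mass to get moles, then normalize by the smallest to get a raw atom ratio.
Moles per 100 g: Cs: 51.15/132.905 = 0.3849, I: 48.85/126.904 = 0.3849
Raw ratio (divide by min = 0.3849): Cs: 1.0, I: 1.0
Multiply by 1 to clear fractions: Cs: 1.0 ~= 1, I: 1.0 ~= 1
Reduce by GCD to get the simplest whole-number ratio:

1:1


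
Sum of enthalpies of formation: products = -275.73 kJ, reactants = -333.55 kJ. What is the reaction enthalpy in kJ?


dH_rxn = sum(dH_f products) - sum(dH_f reactants)
dH_rxn = -275.73 - (-333.55)
dH_rxn = 57.82 kJ:

57.82 kJ


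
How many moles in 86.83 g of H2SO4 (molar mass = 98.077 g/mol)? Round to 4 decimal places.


n = mass / M
n = 86.83 / 98.077
n = 0.8853248 mol, rounded to 4 dp:

0.8853 mol


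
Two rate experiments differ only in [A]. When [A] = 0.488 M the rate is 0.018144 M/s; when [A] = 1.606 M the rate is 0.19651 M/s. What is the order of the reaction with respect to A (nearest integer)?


Rate is proportional to [A]^n, so rate2/rate1 = ([A]2/[A]1)^n. Take logs to solve for n.
rate2/rate1 = 0.19651 / 0.018144 = 10.8306
[A]2/[A]1 = 1.606 / 0.488 = 3.291
n = ln(10.8306) / ln(3.291) = 2.0
Nearest integer order:

2


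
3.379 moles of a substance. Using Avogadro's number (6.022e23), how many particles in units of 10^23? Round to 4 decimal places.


N = n * NA, then divide by 1e23 for the requested units.
N / 1e23 = n * 6.022
N / 1e23 = 3.379 * 6.022
N / 1e23 = 20.348338, rounded to 4 dp:

20.3483


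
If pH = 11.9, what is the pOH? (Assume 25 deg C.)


At 25 deg C, pH + pOH = 14.
pOH = 14 - pH = 14 - 11.9
pOH = 2.1:

2.10


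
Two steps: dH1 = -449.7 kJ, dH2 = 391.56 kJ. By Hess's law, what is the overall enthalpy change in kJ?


Hess's law: enthalpy is a state function, so add the step enthalpies.
dH_total = dH1 + dH2 = -449.7 + (391.56)
dH_total = -58.14 kJ:

-58.14 kJ


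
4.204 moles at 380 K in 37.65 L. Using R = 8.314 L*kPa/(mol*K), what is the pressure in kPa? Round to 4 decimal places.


PV = nRT, solve for P = nRT / V.
nRT = 4.204 * 8.314 * 380 = 13281.7813
P = 13281.7813 / 37.65
P = 352.76975564 kPa, rounded to 4 dp:

352.7698 kPa


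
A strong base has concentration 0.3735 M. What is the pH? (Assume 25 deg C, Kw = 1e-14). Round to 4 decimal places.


A strong base dissociates completely, so [OH-] equals the given concentration.
pOH = -log10([OH-]) = -log10(0.3735) = 0.427709
pH = 14 - pOH = 14 - 0.427709
pH = 13.572291, rounded to 4 dp:

13.5723


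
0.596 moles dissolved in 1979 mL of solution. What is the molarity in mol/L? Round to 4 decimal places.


Convert volume to liters: V_L = V_mL / 1000.
V_L = 1979 / 1000 = 1.979 L
M = n / V_L = 0.596 / 1.979
M = 0.3011622 mol/L, rounded to 4 dp:

0.3012 mol/L


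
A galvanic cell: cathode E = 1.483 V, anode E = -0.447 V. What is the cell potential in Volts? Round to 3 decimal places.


Standard cell potential: E_cell = E_cathode - E_anode.
E_cell = 1.483 - (-0.447)
E_cell = 1.93 V, rounded to 3 dp:

1.930 V


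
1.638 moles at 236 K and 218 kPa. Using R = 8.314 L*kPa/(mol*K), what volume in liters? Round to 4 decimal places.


PV = nRT, solve for V = nRT / P.
nRT = 1.638 * 8.314 * 236 = 3213.9264
V = 3213.9264 / 218
V = 14.74278165 L, rounded to 4 dp:

14.7428 L


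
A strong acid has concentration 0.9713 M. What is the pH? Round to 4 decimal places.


A strong acid dissociates completely, so [H+] equals the given concentration.
pH = -log10([H+]) = -log10(0.9713)
pH = 0.01264661, rounded to 4 dp:

0.0126


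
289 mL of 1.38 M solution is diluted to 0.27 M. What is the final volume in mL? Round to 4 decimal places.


Dilution: M1*V1 = M2*V2, solve for V2.
V2 = M1*V1 / M2
V2 = 1.38 * 289 / 0.27
V2 = 398.82 / 0.27
V2 = 1477.11111111 mL, rounded to 4 dp:

1477.1111 mL


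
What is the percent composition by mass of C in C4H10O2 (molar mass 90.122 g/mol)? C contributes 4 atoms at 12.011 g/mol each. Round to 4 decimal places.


pct = 100 * (n_elem * M_elem) / M_total
mass_contribution = 4 * 12.011 = 48.044 g/mol
pct = 100 * 48.044 / 90.122
pct = 53.30995761 %, rounded to 4 dp:

53.3100 %


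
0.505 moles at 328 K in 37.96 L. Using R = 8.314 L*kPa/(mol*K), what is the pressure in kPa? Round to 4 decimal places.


PV = nRT, solve for P = nRT / V.
nRT = 0.505 * 8.314 * 328 = 1377.131
P = 1377.131 / 37.96
P = 36.27847734 kPa, rounded to 4 dp:

36.2785 kPa


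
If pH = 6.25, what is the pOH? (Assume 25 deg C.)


At 25 deg C, pH + pOH = 14.
pOH = 14 - pH = 14 - 6.25
pOH = 7.75:

7.75


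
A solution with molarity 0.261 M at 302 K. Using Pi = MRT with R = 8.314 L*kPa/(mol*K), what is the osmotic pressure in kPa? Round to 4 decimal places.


Osmotic pressure (van't Hoff): Pi = M*R*T.
RT = 8.314 * 302 = 2510.828
Pi = 0.261 * 2510.828
Pi = 655.326108 kPa, rounded to 4 dp:

655.3261 kPa


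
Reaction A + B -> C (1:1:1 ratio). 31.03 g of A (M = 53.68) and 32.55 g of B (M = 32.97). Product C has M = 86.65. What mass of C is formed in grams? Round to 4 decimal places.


Find moles of each reactant; the smaller value is the limiting reagent in a 1:1:1 reaction, so moles_C equals moles of the limiter.
n_A = mass_A / M_A = 31.03 / 53.68 = 0.578055 mol
n_B = mass_B / M_B = 32.55 / 32.97 = 0.987261 mol
Limiting reagent: A (smaller), n_limiting = 0.578055 mol
mass_C = n_limiting * M_C = 0.578055 * 86.65
mass_C = 50.08846575 g, rounded to 4 dp:

50.0885 g


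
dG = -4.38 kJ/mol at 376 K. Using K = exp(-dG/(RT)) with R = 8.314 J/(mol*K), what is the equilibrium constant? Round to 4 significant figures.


dG is in kJ/mol; multiply by 1000 to match R in J/(mol*K).
RT = 8.314 * 376 = 3126.064 J/mol
exponent = -dG*1000 / (RT) = -(-4.38*1000) / 3126.064 = 1.40112295
K = exp(1.40112295)
K = 4.0597563, rounded to 4 significant figures:

4.060


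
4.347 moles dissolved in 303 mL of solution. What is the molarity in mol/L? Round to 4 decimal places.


Convert volume to liters: V_L = V_mL / 1000.
V_L = 303 / 1000 = 0.303 L
M = n / V_L = 4.347 / 0.303
M = 14.34653465 mol/L, rounded to 4 dp:

14.3465 mol/L


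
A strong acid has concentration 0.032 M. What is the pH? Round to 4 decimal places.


A strong acid dissociates completely, so [H+] equals the given concentration.
pH = -log10([H+]) = -log10(0.032)
pH = 1.49485002, rounded to 4 dp:

1.4949


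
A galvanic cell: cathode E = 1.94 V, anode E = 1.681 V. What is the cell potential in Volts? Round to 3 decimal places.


Standard cell potential: E_cell = E_cathode - E_anode.
E_cell = 1.94 - (1.681)
E_cell = 0.259 V, rounded to 3 dp:

0.259 V


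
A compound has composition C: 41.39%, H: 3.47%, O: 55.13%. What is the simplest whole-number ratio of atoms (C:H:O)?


Assume 100 g of compound, divide each mass% by atomic mass to get moles, then normalize by the smallest to get a raw atom ratio.
Moles per 100 g: C: 41.39/12.011 = 3.446, H: 3.47/1.008 = 3.4425, O: 55.13/15.999 = 3.4458
Raw ratio (divide by min = 3.4425): C: 1.001, H: 1.0, O: 1.001
Multiply by 1 to clear fractions: C: 1.001 ~= 1, H: 1.0 ~= 1, O: 1.001 ~= 1
Reduce by GCD to get the simplest whole-number ratio:

1:1:1


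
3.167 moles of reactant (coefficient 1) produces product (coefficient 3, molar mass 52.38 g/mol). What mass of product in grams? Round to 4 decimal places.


Use the coefficient ratio to convert reactant moles to product moles, then multiply by the product's molar mass.
moles_P = moles_R * (coeff_P / coeff_R) = 3.167 * (3/1) = 9.501
mass_P = moles_P * M_P = 9.501 * 52.38
mass_P = 497.66238 g, rounded to 4 dp:

497.6624 g


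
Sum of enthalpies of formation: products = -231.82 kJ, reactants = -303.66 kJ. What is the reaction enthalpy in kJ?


dH_rxn = sum(dH_f products) - sum(dH_f reactants)
dH_rxn = -231.82 - (-303.66)
dH_rxn = 71.84 kJ:

71.84 kJ


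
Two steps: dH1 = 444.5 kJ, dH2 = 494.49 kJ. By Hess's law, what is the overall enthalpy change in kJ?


Hess's law: enthalpy is a state function, so add the step enthalpies.
dH_total = dH1 + dH2 = 444.5 + (494.49)
dH_total = 938.99 kJ:

938.99 kJ


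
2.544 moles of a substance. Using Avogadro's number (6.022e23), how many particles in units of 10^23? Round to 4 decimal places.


N = n * NA, then divide by 1e23 for the requested units.
N / 1e23 = n * 6.022
N / 1e23 = 2.544 * 6.022
N / 1e23 = 15.319968, rounded to 4 dp:

15.3200


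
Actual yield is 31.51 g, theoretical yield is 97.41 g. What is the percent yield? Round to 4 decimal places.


% yield = 100 * actual / theoretical
% yield = 100 * 31.51 / 97.41
% yield = 32.34780823 %, rounded to 4 dp:

32.3478 %


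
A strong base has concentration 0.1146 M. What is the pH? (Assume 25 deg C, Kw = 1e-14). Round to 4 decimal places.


A strong base dissociates completely, so [OH-] equals the given concentration.
pOH = -log10([OH-]) = -log10(0.1146) = 0.940815
pH = 14 - pOH = 14 - 0.940815
pH = 13.059185, rounded to 4 dp:

13.0592


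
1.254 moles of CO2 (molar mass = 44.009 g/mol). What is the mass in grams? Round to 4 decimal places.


mass = n * M
mass = 1.254 * 44.009
mass = 55.187286 g, rounded to 4 dp:

55.1873 g


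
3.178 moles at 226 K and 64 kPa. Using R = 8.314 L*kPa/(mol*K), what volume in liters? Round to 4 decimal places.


PV = nRT, solve for V = nRT / P.
nRT = 3.178 * 8.314 * 226 = 5971.3476
V = 5971.3476 / 64
V = 93.30230625 L, rounded to 4 dp:

93.3023 L


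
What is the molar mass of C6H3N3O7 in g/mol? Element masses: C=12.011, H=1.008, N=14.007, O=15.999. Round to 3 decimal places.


M = sum(count * atomic_mass) over atoms.
M = 6*12.011 + 3*1.008 + 3*14.007 + 7*15.999
M = 72.066 + 3.024 + 42.021 + 111.993
M = 229.104 g/mol, rounded to 3 dp:

229.104 g/mol


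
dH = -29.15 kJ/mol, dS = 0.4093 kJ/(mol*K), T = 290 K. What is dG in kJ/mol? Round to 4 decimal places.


Gibbs: dG = dH - T*dS (consistent units, dS already in kJ/(mol*K)).
T*dS = 290 * 0.4093 = 118.697
dG = -29.15 - (118.697)
dG = -147.847 kJ/mol, rounded to 4 dp:

-147.8470 kJ/mol


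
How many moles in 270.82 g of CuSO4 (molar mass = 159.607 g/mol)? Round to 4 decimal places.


n = mass / M
n = 270.82 / 159.607
n = 1.69679275 mol, rounded to 4 dp:

1.6968 mol


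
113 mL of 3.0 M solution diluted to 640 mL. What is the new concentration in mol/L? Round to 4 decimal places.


Dilution: M1*V1 = M2*V2, solve for M2.
M2 = M1*V1 / V2
M2 = 3.0 * 113 / 640
M2 = 339.0 / 640
M2 = 0.5296875 mol/L, rounded to 4 dp:

0.5297 mol/L


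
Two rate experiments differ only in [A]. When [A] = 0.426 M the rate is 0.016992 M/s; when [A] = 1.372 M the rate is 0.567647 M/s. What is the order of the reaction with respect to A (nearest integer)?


Rate is proportional to [A]^n, so rate2/rate1 = ([A]2/[A]1)^n. Take logs to solve for n.
rate2/rate1 = 0.567647 / 0.016992 = 33.4067
[A]2/[A]1 = 1.372 / 0.426 = 3.2207
n = ln(33.4067) / ln(3.2207) = 3.0
Nearest integer order:

3


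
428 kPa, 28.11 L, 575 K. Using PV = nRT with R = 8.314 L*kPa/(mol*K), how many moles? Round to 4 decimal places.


PV = nRT, solve for n = PV / (RT).
PV = 428 * 28.11 = 12031.08
RT = 8.314 * 575 = 4780.55
n = 12031.08 / 4780.55
n = 2.51667277 mol, rounded to 4 dp:

2.5167 mol


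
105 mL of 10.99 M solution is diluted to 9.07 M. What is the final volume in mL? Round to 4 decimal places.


Dilution: M1*V1 = M2*V2, solve for V2.
V2 = M1*V1 / M2
V2 = 10.99 * 105 / 9.07
V2 = 1153.95 / 9.07
V2 = 127.22712238 mL, rounded to 4 dp:

127.2271 mL


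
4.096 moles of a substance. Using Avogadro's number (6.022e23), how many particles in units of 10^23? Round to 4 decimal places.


N = n * NA, then divide by 1e23 for the requested units.
N / 1e23 = n * 6.022
N / 1e23 = 4.096 * 6.022
N / 1e23 = 24.666112, rounded to 4 dp:

24.6661


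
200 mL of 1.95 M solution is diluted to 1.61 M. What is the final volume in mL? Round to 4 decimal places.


Dilution: M1*V1 = M2*V2, solve for V2.
V2 = M1*V1 / M2
V2 = 1.95 * 200 / 1.61
V2 = 390.0 / 1.61
V2 = 242.23602484 mL, rounded to 4 dp:

242.2360 mL


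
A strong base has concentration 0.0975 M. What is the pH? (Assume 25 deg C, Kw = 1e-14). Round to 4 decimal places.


A strong base dissociates completely, so [OH-] equals the given concentration.
pOH = -log10([OH-]) = -log10(0.0975) = 1.010995
pH = 14 - pOH = 14 - 1.010995
pH = 12.989005, rounded to 4 dp:

12.9890


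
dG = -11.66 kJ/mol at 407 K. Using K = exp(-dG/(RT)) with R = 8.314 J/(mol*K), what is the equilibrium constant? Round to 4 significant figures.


dG is in kJ/mol; multiply by 1000 to match R in J/(mol*K).
RT = 8.314 * 407 = 3383.798 J/mol
exponent = -dG*1000 / (RT) = -(-11.66*1000) / 3383.798 = 3.44583217
K = exp(3.44583217)
K = 31.369377, rounded to 4 significant figures:

31.37


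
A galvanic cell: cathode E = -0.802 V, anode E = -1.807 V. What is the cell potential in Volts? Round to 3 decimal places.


Standard cell potential: E_cell = E_cathode - E_anode.
E_cell = -0.802 - (-1.807)
E_cell = 1.005 V, rounded to 3 dp:

1.005 V


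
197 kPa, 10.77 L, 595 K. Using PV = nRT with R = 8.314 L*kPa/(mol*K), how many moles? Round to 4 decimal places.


PV = nRT, solve for n = PV / (RT).
PV = 197 * 10.77 = 2121.69
RT = 8.314 * 595 = 4946.83
n = 2121.69 / 4946.83
n = 0.42889891 mol, rounded to 4 dp:

0.4289 mol


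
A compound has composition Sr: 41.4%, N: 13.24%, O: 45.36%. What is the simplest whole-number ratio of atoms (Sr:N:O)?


Assume 100 g of compound, divide each mass% by atomic mass to get moles, then normalize by the smallest to get a raw atom ratio.
Moles per 100 g: Sr: 41.4/87.62 = 0.4725, N: 13.24/14.007 = 0.9452, O: 45.36/15.999 = 2.8352
Raw ratio (divide by min = 0.4725): Sr: 1.0, N: 2.001, O: 6.0
Multiply by 1 to clear fractions: Sr: 1.0 ~= 1, N: 2.001 ~= 2, O: 6.0 ~= 6
Reduce by GCD to get the simplest whole-number ratio:

1:2:6


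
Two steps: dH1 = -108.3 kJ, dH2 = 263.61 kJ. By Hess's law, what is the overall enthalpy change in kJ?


Hess's law: enthalpy is a state function, so add the step enthalpies.
dH_total = dH1 + dH2 = -108.3 + (263.61)
dH_total = 155.31 kJ:

155.31 kJ


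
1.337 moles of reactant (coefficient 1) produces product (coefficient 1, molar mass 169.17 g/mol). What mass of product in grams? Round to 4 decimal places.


Use the coefficient ratio to convert reactant moles to product moles, then multiply by the product's molar mass.
moles_P = moles_R * (coeff_P / coeff_R) = 1.337 * (1/1) = 1.337
mass_P = moles_P * M_P = 1.337 * 169.17
mass_P = 226.18029 g, rounded to 4 dp:

226.1803 g


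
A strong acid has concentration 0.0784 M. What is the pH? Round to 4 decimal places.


A strong acid dissociates completely, so [H+] equals the given concentration.
pH = -log10([H+]) = -log10(0.0784)
pH = 1.10568394, rounded to 4 dp:

1.1057


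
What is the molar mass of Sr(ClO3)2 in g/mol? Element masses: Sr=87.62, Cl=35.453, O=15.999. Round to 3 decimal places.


M = sum(count * atomic_mass) over atoms.
M = 1*87.62 + 2*35.453 + 6*15.999
M = 87.62 + 70.906 + 95.994
M = 254.52 g/mol, rounded to 3 dp:

254.520 g/mol


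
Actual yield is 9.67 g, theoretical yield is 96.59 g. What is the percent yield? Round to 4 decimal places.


% yield = 100 * actual / theoretical
% yield = 100 * 9.67 / 96.59
% yield = 10.01138834 %, rounded to 4 dp:

10.0114 %


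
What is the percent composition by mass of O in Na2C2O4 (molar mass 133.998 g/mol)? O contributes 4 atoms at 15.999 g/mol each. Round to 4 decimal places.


pct = 100 * (n_elem * M_elem) / M_total
mass_contribution = 4 * 15.999 = 63.996 g/mol
pct = 100 * 63.996 / 133.998
pct = 47.75892177 %, rounded to 4 dp:

47.7589 %


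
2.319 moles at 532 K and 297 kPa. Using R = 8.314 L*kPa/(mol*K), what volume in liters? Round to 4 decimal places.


PV = nRT, solve for V = nRT / P.
nRT = 2.319 * 8.314 * 532 = 10257.0483
V = 10257.0483 / 297
V = 34.53551616 L, rounded to 4 dp:

34.5355 L


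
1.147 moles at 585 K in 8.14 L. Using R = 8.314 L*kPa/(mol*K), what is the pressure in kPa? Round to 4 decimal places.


PV = nRT, solve for P = nRT / V.
nRT = 1.147 * 8.314 * 585 = 5578.6524
P = 5578.6524 / 8.14
P = 685.33813268 kPa, rounded to 4 dp:

685.3381 kPa
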